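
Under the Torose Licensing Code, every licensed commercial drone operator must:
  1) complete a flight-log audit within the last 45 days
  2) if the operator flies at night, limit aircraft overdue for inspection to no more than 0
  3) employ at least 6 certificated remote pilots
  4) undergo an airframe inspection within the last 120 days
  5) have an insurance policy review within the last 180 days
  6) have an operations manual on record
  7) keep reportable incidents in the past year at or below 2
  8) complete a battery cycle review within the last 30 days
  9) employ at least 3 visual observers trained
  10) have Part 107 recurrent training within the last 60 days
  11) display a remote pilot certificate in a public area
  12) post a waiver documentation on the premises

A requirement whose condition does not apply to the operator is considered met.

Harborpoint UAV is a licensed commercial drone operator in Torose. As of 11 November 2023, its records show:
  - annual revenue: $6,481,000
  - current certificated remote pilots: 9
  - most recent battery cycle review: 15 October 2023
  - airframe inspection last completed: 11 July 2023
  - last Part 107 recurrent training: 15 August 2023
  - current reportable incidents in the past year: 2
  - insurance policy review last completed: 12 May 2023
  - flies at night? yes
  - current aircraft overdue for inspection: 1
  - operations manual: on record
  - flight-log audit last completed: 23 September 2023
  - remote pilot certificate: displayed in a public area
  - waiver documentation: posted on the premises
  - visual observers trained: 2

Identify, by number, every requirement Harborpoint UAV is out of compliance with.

1, 2, 4, 5, 9, 10

1. flight-log audit 49 days ago vs limit 45 → not met
2. condition 'flies at night' holds; aircraft overdue for inspection 1 > 0 → not met
3. certificated remote pilots 9 ≥ 6 → met
4. airframe inspection 123 days ago vs limit 120 → not met
5. insurance policy review 183 days ago vs limit 180 → not met
6. operations manual present → met
7. reportable incidents in the past year 2 ≤ 2 → met
8. battery cycle review 27 days ago vs limit 30 → met
9. visual observers trained 2 < 3 → not met
10. Part 107 recurrent training 88 days ago vs limit 60 → not met
11. remote pilot certificate present → met
12. waiver documentation present → met
Not met: 1, 2, 4, 5, 9, 10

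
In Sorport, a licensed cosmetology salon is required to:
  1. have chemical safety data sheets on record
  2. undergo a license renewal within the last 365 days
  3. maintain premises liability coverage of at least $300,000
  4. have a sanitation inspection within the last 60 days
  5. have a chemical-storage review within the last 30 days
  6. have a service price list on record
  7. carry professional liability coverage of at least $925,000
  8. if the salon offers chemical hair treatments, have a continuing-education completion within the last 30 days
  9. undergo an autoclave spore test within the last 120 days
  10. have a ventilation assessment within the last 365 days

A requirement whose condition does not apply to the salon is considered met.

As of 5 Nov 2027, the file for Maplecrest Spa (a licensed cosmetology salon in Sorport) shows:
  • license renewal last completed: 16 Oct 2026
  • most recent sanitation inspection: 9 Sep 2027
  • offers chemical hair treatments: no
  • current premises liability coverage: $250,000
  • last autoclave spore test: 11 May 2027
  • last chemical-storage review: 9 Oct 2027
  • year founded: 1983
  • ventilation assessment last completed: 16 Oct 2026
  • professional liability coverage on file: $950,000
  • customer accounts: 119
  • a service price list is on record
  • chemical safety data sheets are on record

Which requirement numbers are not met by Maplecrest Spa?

2, 3, 9, 10

1. chemical safety data sheets present → met
2. license renewal 385 days ago vs limit 365 → not met
3. premises liability coverage $250,000 < $300,000 → not met
4. sanitation inspection 57 days ago vs limit 60 → met
5. chemical-storage review 27 days ago vs limit 30 → met
6. service price list present → met
7. professional liability coverage $950,000 ≥ $925,000 → met
8. condition 'offers chemical hair treatments' does not hold → requirement n/a → met
9. autoclave spore test 178 days ago vs limit 120 → not met
10. ventilation assessment 385 days ago vs limit 365 → not met
Not met: 2, 3, 9, 10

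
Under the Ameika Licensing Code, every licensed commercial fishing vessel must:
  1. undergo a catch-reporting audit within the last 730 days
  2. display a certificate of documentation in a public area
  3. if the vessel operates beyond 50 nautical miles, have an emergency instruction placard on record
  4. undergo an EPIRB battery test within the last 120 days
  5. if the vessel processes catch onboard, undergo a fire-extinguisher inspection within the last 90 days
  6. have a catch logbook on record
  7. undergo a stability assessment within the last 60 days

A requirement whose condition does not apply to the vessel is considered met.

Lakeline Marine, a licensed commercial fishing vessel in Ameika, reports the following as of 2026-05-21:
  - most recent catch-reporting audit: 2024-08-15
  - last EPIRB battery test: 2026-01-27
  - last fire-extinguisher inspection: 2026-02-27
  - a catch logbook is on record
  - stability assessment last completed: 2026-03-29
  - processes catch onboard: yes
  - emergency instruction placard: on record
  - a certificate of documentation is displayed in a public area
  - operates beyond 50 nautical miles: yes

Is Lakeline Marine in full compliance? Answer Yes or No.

Yes

1. catch-reporting audit 644 days ago vs limit 730 → met
2. certificate of documentation present → met
3. condition 'operates beyond 50 nautical miles' holds; emergency instruction placard present → met
4. EPIRB battery test 114 days ago vs limit 120 → met
5. condition 'processes catch onboard' holds; fire-extinguisher inspection 83 days ago vs limit 90 → met
6. catch logbook present → met
7. stability assessment 53 days ago vs limit 60 → met
All met.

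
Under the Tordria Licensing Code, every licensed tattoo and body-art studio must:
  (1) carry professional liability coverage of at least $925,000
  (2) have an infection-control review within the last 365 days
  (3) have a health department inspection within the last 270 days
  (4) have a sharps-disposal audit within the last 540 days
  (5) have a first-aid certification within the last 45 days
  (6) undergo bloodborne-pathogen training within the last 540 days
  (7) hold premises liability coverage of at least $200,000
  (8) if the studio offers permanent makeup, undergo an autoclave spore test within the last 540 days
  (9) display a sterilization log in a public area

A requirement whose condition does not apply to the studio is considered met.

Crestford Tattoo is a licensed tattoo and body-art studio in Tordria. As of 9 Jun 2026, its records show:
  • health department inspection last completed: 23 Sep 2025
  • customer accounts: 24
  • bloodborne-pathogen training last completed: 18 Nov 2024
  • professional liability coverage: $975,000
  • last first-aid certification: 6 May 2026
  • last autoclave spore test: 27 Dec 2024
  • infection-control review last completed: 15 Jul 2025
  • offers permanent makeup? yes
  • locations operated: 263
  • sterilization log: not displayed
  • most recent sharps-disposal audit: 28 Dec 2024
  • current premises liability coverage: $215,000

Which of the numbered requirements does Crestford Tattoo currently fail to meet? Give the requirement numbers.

6, 9

1. professional liability coverage $975,000 ≥ $925,000 → met
2. infection-control review 329 days ago vs limit 365 → met
3. health department inspection 259 days ago vs limit 270 → met
4. sharps-disposal audit 528 days ago vs limit 540 → met
5. first-aid certification 34 days ago vs limit 45 → met
6. bloodborne-pathogen training 568 days ago vs limit 540 → not met
7. premises liability coverage $215,000 ≥ $200,000 → met
8. condition 'offers permanent makeup' holds; autoclave spore test 529 days ago vs limit 540 → met
9. sterilization log absent → not met
Not met: 6, 9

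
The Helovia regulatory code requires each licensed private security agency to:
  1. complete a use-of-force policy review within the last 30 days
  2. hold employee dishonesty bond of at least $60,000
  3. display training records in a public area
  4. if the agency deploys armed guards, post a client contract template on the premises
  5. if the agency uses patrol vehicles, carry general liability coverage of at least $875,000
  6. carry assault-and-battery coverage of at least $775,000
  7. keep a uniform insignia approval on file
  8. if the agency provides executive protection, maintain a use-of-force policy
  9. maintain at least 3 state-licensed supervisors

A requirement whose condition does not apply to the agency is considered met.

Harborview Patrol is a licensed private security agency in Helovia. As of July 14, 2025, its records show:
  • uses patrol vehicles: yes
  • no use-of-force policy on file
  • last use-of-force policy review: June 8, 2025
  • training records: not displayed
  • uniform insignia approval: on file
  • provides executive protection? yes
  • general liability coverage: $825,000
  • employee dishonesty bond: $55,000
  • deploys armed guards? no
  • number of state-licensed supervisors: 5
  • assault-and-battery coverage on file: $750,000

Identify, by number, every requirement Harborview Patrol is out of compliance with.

1. use-of-force policy review 36 days ago vs limit 30 → not met
2. employee dishonesty bond $55,000 < $60,000 → not met
3. training records absent → not met
4. condition 'deploys armed guards' does not hold → requirement n/a → met
5. condition 'uses patrol vehicles' holds; general liability coverage $825,000 < $875,000 → not met
6. assault-and-battery coverage $750,000 < $775,000 → not met
7. uniform insignia approval present → met
8. condition 'provides executive protection' holds; use-of-force policy absent → not met
9. state-licensed supervisors 5 ≥ 3 → met
Not met: 1, 2, 3, 5, 6, 8

1, 2, 3, 5, 6, 8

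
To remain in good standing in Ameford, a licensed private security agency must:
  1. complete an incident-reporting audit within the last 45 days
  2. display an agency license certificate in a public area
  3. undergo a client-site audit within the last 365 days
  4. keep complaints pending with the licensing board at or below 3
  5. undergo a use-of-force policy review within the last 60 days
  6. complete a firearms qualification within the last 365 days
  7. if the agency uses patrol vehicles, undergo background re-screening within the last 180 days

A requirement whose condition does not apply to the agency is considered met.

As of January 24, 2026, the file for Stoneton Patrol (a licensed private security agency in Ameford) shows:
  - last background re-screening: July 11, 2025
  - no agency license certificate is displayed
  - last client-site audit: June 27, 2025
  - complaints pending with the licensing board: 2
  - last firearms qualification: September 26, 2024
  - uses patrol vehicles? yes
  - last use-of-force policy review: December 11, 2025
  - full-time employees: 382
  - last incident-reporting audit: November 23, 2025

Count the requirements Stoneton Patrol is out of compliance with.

4

1. incident-reporting audit 62 days ago vs limit 45 → not met
2. agency license certificate absent → not met
3. client-site audit 211 days ago vs limit 365 → met
4. complaints pending with the licensing board 2 ≤ 3 → met
5. use-of-force policy review 44 days ago vs limit 60 → met
6. firearms qualification 485 days ago vs limit 365 → not met
7. condition 'uses patrol vehicles' holds; background re-screening 197 days ago vs limit 180 → not met
Not met: 4 of 7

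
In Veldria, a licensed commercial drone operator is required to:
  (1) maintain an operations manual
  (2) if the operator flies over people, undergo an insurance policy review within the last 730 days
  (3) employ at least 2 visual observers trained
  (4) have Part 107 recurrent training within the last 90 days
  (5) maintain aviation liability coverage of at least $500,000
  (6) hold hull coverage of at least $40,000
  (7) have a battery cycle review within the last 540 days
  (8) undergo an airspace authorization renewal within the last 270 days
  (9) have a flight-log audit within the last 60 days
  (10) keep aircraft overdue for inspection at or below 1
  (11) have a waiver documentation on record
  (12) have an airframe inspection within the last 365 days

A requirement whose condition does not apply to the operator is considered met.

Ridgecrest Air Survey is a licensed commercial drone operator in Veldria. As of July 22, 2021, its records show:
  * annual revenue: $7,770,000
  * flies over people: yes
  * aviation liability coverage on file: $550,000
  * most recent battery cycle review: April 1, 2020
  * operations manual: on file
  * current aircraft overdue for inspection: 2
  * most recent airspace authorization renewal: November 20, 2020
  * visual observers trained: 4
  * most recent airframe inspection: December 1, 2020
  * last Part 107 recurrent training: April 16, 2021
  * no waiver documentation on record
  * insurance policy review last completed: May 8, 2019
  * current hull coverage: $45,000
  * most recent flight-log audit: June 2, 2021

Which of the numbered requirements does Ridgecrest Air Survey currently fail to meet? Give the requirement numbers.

2, 4, 10, 11

1. operations manual present → met
2. condition 'flies over people' holds; insurance policy review 806 days ago vs limit 730 → not met
3. visual observers trained 4 ≥ 2 → met
4. Part 107 recurrent training 97 days ago vs limit 90 → not met
5. aviation liability coverage $550,000 ≥ $500,000 → met
6. hull coverage $45,000 ≥ $40,000 → met
7. battery cycle review 477 days ago vs limit 540 → met
8. airspace authorization renewal 244 days ago vs limit 270 → met
9. flight-log audit 50 days ago vs limit 60 → met
10. aircraft overdue for inspection 2 > 1 → not met
11. waiver documentation absent → not met
12. airframe inspection 233 days ago vs limit 365 → met
Not met: 2, 4, 10, 11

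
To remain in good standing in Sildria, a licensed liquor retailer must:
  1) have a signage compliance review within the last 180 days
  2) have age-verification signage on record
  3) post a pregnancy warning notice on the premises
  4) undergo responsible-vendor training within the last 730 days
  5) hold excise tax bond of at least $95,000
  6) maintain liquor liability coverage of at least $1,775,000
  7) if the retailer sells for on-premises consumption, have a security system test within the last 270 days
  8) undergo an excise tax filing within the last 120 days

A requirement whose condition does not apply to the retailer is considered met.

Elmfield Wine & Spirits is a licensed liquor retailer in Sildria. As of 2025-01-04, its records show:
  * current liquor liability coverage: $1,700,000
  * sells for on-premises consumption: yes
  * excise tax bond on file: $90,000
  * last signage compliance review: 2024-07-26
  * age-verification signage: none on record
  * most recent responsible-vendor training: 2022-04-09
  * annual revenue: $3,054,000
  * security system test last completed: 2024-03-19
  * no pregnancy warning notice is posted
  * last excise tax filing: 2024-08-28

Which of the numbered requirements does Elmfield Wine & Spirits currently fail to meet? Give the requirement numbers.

1. signage compliance review 162 days ago vs limit 180 → met
2. age-verification signage absent → not met
3. pregnancy warning notice absent → not met
4. responsible-vendor training 1001 days ago vs limit 730 → not met
5. excise tax bond $90,000 < $95,000 → not met
6. liquor liability coverage $1,700,000 < $1,775,000 → not met
7. condition 'sells for on-premises consumption' holds; security system test 291 days ago vs limit 270 → not met
8. excise tax filing 129 days ago vs limit 120 → not met
Not met: 2, 3, 4, 5, 6, 7, 8

2, 3, 4, 5, 6, 7, 8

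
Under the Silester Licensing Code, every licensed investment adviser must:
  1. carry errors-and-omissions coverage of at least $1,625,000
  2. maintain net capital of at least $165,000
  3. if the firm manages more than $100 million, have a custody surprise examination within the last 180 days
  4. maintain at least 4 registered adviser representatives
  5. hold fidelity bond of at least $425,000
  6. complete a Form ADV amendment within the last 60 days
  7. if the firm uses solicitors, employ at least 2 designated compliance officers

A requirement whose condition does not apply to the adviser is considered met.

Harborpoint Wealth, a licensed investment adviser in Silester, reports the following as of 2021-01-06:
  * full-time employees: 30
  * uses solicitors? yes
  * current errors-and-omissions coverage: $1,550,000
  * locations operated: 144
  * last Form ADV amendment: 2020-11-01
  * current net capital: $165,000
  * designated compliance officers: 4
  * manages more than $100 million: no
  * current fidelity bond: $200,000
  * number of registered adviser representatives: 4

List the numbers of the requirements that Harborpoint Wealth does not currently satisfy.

1. errors-and-omissions coverage $1,550,000 < $1,625,000 → not met
2. net capital $165,000 ≥ $165,000 → met
3. condition 'manages more than $100 million' does not hold → requirement n/a → met
4. registered adviser representatives 4 ≥ 4 → met
5. fidelity bond $200,000 < $425,000 → not met
6. Form ADV amendment 66 days ago vs limit 60 → not met
7. condition 'uses solicitors' holds; designated compliance officers 4 ≥ 2 → met
Not met: 1, 5, 6

1, 5, 6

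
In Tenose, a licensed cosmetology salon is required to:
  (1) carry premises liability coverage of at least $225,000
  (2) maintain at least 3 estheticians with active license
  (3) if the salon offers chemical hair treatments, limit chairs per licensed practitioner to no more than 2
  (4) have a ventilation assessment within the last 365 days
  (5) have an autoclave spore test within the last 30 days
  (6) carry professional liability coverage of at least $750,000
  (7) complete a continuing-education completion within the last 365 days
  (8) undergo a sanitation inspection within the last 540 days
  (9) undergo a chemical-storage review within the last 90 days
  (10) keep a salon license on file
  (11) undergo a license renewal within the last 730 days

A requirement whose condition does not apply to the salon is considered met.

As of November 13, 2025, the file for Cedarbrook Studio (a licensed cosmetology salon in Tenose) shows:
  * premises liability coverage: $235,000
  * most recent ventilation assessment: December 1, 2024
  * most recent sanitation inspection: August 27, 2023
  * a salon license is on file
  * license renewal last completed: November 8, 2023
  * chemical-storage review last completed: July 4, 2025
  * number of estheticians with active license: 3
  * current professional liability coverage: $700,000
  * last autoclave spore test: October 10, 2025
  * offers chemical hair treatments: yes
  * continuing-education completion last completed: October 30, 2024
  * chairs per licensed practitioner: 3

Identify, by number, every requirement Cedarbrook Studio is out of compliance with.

1. premises liability coverage $235,000 ≥ $225,000 → met
2. estheticians with active license 3 ≥ 3 → met
3. condition 'offers chemical hair treatments' holds; chairs per licensed practitioner 3 > 2 → not met
4. ventilation assessment 347 days ago vs limit 365 → met
5. autoclave spore test 34 days ago vs limit 30 → not met
6. professional liability coverage $700,000 < $750,000 → not met
7. continuing-education completion 379 days ago vs limit 365 → not met
8. sanitation inspection 809 days ago vs limit 540 → not met
9. chemical-storage review 132 days ago vs limit 90 → not met
10. salon license present → met
11. license renewal 736 days ago vs limit 730 → not met
Not met: 3, 5, 6, 7, 8, 9, 11

3, 5, 6, 7, 8, 9, 11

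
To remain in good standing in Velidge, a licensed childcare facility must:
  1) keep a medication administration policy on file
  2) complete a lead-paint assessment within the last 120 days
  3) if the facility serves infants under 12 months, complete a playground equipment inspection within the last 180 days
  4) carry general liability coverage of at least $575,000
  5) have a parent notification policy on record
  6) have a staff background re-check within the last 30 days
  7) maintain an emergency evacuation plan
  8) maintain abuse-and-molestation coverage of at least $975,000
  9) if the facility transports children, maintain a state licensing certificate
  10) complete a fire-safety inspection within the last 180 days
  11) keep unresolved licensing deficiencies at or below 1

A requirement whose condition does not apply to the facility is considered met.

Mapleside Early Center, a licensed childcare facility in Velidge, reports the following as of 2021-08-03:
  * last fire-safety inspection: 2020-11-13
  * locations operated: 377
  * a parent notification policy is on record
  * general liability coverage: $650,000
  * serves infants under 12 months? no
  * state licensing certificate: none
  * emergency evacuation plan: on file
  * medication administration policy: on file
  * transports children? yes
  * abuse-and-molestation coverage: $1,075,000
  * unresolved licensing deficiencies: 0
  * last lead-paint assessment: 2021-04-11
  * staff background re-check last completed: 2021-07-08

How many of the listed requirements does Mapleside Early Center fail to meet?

1. medication administration policy present → met
2. lead-paint assessment 114 days ago vs limit 120 → met
3. condition 'serves infants under 12 months' does not hold → requirement n/a → met
4. general liability coverage $650,000 ≥ $575,000 → met
5. parent notification policy present → met
6. staff background re-check 26 days ago vs limit 30 → met
7. emergency evacuation plan present → met
8. abuse-and-molestation coverage $1,075,000 ≥ $975,000 → met
9. condition 'transports children' holds; state licensing certificate absent → not met
10. fire-safety inspection 263 days ago vs limit 180 → not met
11. unresolved licensing deficiencies 0 ≤ 1 → met
Not met: 2 of 11

2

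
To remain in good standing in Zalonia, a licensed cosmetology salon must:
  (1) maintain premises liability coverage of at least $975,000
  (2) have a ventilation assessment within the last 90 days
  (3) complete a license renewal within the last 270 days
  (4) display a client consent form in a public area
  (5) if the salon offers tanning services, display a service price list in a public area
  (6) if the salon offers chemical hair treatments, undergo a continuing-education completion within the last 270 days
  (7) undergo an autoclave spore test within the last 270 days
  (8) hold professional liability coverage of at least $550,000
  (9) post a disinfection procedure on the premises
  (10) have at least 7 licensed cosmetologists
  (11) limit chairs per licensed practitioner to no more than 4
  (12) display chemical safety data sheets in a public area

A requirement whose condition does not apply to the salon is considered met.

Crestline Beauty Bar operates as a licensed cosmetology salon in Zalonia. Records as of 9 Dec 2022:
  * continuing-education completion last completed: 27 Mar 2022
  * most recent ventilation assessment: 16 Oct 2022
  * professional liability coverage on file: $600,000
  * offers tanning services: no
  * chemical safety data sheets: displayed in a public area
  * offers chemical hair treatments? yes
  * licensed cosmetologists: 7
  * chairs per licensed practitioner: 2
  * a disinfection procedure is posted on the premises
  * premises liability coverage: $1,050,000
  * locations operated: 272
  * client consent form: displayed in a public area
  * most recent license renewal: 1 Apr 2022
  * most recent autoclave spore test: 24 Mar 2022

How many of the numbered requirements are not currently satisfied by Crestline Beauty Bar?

0

1. premises liability coverage $1,050,000 ≥ $975,000 → met
2. ventilation assessment 54 days ago vs limit 90 → met
3. license renewal 252 days ago vs limit 270 → met
4. client consent form present → met
5. condition 'offers tanning services' does not hold → requirement n/a → met
6. condition 'offers chemical hair treatments' holds; continuing-education completion 257 days ago vs limit 270 → met
7. autoclave spore test 260 days ago vs limit 270 → met
8. professional liability coverage $600,000 ≥ $550,000 → met
9. disinfection procedure present → met
10. licensed cosmetologists 7 ≥ 7 → met
11. chairs per licensed practitioner 2 ≤ 4 → met
12. chemical safety data sheets present → met
Not met: 0 of 12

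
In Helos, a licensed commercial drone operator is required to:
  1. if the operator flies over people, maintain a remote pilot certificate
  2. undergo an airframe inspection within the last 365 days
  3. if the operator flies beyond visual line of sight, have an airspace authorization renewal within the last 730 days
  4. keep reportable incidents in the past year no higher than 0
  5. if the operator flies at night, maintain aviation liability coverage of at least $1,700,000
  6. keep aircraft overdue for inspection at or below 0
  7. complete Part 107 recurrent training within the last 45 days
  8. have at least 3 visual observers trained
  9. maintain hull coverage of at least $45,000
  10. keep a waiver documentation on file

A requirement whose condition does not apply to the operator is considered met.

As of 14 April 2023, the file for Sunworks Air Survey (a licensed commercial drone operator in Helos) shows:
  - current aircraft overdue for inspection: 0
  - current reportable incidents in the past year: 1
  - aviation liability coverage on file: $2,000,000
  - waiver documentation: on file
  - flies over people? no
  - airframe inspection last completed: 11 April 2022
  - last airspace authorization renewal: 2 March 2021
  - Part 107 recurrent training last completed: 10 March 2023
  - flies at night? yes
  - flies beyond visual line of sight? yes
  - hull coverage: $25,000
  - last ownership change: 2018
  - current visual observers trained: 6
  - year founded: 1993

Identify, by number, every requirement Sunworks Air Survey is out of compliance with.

2, 3, 4, 9

1. condition 'flies over people' does not hold → requirement n/a → met
2. airframe inspection 368 days ago vs limit 365 → not met
3. condition 'flies beyond visual line of sight' holds; airspace authorization renewal 773 days ago vs limit 730 → not met
4. reportable incidents in the past year 1 > 0 → not met
5. condition 'flies at night' holds; aviation liability coverage $2,000,000 ≥ $1,700,000 → met
6. aircraft overdue for inspection 0 ≤ 0 → met
7. Part 107 recurrent training 35 days ago vs limit 45 → met
8. visual observers trained 6 ≥ 3 → met
9. hull coverage $25,000 < $45,000 → not met
10. waiver documentation present → met
Not met: 2, 3, 4, 9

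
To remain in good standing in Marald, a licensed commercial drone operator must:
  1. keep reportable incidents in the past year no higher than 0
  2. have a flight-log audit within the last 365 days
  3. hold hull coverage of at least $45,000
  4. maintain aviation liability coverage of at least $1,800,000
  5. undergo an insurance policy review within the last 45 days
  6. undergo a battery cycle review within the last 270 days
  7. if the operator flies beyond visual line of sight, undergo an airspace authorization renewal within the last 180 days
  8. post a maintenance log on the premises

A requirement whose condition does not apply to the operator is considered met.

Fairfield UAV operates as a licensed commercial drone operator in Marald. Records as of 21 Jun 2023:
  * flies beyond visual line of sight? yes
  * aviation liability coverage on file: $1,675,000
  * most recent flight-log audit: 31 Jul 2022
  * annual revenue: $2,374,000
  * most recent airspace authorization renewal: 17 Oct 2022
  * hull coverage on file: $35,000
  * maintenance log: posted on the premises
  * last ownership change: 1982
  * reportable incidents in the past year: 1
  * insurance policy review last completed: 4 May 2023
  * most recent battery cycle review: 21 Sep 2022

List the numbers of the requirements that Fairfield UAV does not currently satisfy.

1, 3, 4, 5, 6, 7

1. reportable incidents in the past year 1 > 0 → not met
2. flight-log audit 325 days ago vs limit 365 → met
3. hull coverage $35,000 < $45,000 → not met
4. aviation liability coverage $1,675,000 < $1,800,000 → not met
5. insurance policy review 48 days ago vs limit 45 → not met
6. battery cycle review 273 days ago vs limit 270 → not met
7. condition 'flies beyond visual line of sight' holds; airspace authorization renewal 247 days ago vs limit 180 → not met
8. maintenance log present → met
Not met: 1, 3, 4, 5, 6, 7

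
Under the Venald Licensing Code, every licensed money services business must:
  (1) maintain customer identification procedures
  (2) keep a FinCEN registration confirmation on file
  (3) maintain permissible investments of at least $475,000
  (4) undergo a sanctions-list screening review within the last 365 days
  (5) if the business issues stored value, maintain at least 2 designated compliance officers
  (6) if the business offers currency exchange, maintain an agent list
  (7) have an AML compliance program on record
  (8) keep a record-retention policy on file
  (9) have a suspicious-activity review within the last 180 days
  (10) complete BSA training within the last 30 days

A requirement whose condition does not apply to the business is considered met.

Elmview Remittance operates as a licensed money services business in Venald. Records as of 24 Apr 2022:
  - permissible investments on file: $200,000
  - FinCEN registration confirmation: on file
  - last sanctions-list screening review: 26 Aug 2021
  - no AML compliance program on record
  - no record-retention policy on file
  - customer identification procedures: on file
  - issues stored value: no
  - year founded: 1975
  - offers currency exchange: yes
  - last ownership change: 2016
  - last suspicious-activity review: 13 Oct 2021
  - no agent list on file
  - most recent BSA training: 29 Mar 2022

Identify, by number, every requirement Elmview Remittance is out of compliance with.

1. customer identification procedures present → met
2. FinCEN registration confirmation present → met
3. permissible investments $200,000 < $475,000 → not met
4. sanctions-list screening review 241 days ago vs limit 365 → met
5. condition 'issues stored value' does not hold → requirement n/a → met
6. condition 'offers currency exchange' holds; agent list absent → not met
7. AML compliance program absent → not met
8. record-retention policy absent → not met
9. suspicious-activity review 193 days ago vs limit 180 → not met
10. BSA training 26 days ago vs limit 30 → met
Not met: 3, 6, 7, 8, 9

3, 6, 7, 8, 9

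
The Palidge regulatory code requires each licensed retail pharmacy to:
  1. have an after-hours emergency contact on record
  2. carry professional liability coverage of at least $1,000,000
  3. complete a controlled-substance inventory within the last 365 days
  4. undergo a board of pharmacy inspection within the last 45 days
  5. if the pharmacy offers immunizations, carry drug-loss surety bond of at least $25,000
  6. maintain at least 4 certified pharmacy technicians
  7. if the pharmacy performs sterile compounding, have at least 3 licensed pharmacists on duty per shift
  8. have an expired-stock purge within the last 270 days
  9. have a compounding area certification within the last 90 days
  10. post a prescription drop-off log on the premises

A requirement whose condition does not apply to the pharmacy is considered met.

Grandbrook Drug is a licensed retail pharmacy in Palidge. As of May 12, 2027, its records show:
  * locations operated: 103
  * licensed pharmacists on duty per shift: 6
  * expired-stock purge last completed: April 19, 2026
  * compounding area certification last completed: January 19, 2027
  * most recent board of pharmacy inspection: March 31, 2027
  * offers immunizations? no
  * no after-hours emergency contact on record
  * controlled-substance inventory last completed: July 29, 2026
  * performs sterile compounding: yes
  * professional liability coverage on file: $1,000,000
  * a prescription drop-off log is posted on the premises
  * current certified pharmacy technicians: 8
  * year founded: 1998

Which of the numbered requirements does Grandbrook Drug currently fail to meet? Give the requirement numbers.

1. after-hours emergency contact absent → not met
2. professional liability coverage $1,000,000 ≥ $1,000,000 → met
3. controlled-substance inventory 287 days ago vs limit 365 → met
4. board of pharmacy inspection 42 days ago vs limit 45 → met
5. condition 'offers immunizations' does not hold → requirement n/a → met
6. certified pharmacy technicians 8 ≥ 4 → met
7. condition 'performs sterile compounding' holds; licensed pharmacists on duty per shift 6 ≥ 3 → met
8. expired-stock purge 388 days ago vs limit 270 → not met
9. compounding area certification 113 days ago vs limit 90 → not met
10. prescription drop-off log present → met
Not met: 1, 8, 9

1, 8, 9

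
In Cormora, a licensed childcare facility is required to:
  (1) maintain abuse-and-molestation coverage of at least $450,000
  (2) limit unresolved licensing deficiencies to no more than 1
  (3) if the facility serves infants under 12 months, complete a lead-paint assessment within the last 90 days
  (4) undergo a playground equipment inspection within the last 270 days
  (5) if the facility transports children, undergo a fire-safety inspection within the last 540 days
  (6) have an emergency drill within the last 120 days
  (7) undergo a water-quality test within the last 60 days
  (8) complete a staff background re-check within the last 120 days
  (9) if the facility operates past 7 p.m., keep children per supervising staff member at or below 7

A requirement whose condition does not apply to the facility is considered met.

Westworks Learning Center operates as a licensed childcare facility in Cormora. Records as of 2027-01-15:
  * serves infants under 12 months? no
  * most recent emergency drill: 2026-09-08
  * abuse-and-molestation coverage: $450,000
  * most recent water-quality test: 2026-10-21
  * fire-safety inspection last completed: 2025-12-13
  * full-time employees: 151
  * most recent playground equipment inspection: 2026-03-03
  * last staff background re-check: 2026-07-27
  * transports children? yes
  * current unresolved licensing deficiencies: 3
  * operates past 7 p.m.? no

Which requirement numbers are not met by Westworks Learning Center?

1. abuse-and-molestation coverage $450,000 ≥ $450,000 → met
2. unresolved licensing deficiencies 3 > 1 → not met
3. condition 'serves infants under 12 months' does not hold → requirement n/a → met
4. playground equipment inspection 318 days ago vs limit 270 → not met
5. condition 'transports children' holds; fire-safety inspection 398 days ago vs limit 540 → met
6. emergency drill 129 days ago vs limit 120 → not met
7. water-quality test 86 days ago vs limit 60 → not met
8. staff background re-check 172 days ago vs limit 120 → not met
9. condition 'operates past 7 p.m.' does not hold → requirement n/a → met
Not met: 2, 4, 6, 7, 8

2, 4, 6, 7, 8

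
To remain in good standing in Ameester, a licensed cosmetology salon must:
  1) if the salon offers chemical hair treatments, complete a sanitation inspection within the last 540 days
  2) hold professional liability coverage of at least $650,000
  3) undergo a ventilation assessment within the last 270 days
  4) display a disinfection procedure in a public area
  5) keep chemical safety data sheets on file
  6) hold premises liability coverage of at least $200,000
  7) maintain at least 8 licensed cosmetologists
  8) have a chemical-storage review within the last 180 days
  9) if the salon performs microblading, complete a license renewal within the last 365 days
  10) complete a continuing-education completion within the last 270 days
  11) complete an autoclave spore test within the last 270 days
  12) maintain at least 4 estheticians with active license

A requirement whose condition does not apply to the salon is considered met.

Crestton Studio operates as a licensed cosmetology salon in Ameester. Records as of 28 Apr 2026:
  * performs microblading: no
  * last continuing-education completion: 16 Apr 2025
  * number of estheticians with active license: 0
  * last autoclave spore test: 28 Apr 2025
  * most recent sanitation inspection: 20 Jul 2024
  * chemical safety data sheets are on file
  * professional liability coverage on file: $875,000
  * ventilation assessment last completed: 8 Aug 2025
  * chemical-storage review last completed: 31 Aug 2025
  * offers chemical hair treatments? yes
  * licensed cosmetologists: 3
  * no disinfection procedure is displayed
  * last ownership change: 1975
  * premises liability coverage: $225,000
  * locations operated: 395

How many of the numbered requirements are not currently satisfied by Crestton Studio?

7

1. condition 'offers chemical hair treatments' holds; sanitation inspection 647 days ago vs limit 540 → not met
2. professional liability coverage $875,000 ≥ $650,000 → met
3. ventilation assessment 263 days ago vs limit 270 → met
4. disinfection procedure absent → not met
5. chemical safety data sheets present → met
6. premises liability coverage $225,000 ≥ $200,000 → met
7. licensed cosmetologists 3 < 8 → not met
8. chemical-storage review 240 days ago vs limit 180 → not met
9. condition 'performs microblading' does not hold → requirement n/a → met
10. continuing-education completion 377 days ago vs limit 270 → not met
11. autoclave spore test 365 days ago vs limit 270 → not met
12. estheticians with active license 0 < 4 → not met
Not met: 7 of 12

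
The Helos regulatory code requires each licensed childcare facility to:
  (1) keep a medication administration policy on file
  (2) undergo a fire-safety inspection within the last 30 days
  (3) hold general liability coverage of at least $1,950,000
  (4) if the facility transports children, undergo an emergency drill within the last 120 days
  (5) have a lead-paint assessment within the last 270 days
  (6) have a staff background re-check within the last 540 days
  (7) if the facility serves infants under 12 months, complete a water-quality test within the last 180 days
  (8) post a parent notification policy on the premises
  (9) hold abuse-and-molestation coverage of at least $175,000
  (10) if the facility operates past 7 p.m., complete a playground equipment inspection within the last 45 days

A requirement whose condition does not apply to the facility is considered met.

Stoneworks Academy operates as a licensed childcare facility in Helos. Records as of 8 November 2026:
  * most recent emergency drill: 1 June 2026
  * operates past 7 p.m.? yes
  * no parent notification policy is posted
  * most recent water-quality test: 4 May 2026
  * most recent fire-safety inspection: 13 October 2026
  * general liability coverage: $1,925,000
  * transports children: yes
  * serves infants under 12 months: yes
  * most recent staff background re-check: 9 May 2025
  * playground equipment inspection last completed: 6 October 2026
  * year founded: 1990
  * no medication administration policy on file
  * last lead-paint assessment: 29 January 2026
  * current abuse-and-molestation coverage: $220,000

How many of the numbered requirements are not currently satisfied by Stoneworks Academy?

7

1. medication administration policy absent → not met
2. fire-safety inspection 26 days ago vs limit 30 → met
3. general liability coverage $1,925,000 < $1,950,000 → not met
4. condition 'transports children' holds; emergency drill 160 days ago vs limit 120 → not met
5. lead-paint assessment 283 days ago vs limit 270 → not met
6. staff background re-check 548 days ago vs limit 540 → not met
7. condition 'serves infants under 12 months' holds; water-quality test 188 days ago vs limit 180 → not met
8. parent notification policy absent → not met
9. abuse-and-molestation coverage $220,000 ≥ $175,000 → met
10. condition 'operates past 7 p.m.' holds; playground equipment inspection 33 days ago vs limit 45 → met
Not met: 7 of 10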